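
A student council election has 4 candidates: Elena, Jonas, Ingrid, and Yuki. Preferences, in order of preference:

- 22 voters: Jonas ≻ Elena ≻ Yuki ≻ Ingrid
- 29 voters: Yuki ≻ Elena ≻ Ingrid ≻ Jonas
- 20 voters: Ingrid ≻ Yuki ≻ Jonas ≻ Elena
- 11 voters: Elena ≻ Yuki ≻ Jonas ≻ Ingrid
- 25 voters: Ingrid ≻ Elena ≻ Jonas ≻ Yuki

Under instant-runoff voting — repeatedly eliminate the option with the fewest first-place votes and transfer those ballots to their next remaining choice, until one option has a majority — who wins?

Yuki

Round 1: Elena 11, Jonas 22, Ingrid 45, Yuki 29. Eliminate Elena.
Round 2: Jonas 22, Ingrid 45, Yuki 40. Eliminate Jonas.
Round 3: Ingrid 45, Yuki 62. Yuki has a majority.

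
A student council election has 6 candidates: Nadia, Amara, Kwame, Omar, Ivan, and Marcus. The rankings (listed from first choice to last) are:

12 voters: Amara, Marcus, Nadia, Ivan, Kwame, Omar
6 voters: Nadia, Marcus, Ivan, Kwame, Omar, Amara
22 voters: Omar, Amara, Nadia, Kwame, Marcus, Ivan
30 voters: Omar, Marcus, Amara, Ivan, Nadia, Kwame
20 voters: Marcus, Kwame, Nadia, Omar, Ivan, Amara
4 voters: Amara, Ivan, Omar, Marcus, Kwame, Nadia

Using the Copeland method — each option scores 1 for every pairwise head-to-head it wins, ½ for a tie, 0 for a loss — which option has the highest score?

Omar

Nadia: beats Kwame and Ivan; loses to Amara, Omar, and Marcus → score 2.
Amara: beats Nadia, Kwame, and Ivan; loses to Omar and Marcus → score 3.
Kwame: loses to Nadia, Amara, Omar, Ivan, and Marcus → score 0.
Omar: beats Nadia, Amara, Kwame, Ivan, and Marcus → score 5.
Ivan: beats Kwame; loses to Nadia, Amara, Omar, and Marcus → score 1.
Marcus: beats Nadia, Amara, Kwame, and Ivan; loses to Omar → score 4.
Omar has the best pairwise record.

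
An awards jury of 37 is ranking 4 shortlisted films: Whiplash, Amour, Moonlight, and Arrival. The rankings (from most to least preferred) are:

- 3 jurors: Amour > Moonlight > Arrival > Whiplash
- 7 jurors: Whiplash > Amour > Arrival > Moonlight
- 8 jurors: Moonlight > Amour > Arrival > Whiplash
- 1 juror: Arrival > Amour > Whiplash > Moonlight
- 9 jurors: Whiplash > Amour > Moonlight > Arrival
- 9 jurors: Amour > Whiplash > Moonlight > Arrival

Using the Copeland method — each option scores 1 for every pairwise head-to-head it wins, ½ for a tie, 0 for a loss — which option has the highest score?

Whiplash: beats Moonlight and Arrival; loses to Amour → score 2.
Amour: beats Whiplash, Moonlight, and Arrival → score 3.
Moonlight: beats Arrival; loses to Whiplash and Amour → score 1.
Arrival: loses to Whiplash, Amour, and Moonlight → score 0.
Amour has the best pairwise record.

Amour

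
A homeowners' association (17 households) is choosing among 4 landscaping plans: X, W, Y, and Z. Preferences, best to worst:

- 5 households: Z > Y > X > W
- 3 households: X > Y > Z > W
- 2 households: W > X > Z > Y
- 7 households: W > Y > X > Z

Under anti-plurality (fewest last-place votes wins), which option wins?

Last-place votes: X 0, W 8, Y 2, Z 7.
X is ranked last by the fewest voters, so X wins.

X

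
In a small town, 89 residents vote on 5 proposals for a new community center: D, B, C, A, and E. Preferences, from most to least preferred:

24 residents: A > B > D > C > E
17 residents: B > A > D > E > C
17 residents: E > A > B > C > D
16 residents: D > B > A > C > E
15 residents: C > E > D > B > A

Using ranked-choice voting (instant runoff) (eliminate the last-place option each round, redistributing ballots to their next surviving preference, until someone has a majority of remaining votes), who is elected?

B

Round 1: D 16, B 17, C 15, A 24, E 17. Eliminate C.
Round 2: D 16, B 17, A 24, E 32. Eliminate D.
Round 3: B 33, A 24, E 32. Eliminate A.
Round 4: B 57, E 32. B has a majority.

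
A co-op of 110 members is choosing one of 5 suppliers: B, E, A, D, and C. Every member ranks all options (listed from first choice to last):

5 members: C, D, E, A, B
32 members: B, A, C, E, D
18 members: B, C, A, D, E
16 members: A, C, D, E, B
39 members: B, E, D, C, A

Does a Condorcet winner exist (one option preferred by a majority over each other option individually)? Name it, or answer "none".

B vs E: 89–21 for B.
B vs A: 89–21 for B.
B vs D: 89–21 for B.
B vs C: 89–21 for B.
B beats every other option head-to-head.

B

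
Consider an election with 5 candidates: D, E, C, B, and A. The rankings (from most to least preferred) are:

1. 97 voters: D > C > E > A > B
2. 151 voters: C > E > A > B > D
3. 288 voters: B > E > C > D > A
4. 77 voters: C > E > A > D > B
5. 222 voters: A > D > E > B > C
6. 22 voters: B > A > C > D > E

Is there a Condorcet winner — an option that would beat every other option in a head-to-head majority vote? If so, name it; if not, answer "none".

E vs D: 516–341 for E.
E vs C: 510–347 for E.
E vs B: 547–310 for E.
E vs A: 613–244 for E.
E beats every other option head-to-head.

E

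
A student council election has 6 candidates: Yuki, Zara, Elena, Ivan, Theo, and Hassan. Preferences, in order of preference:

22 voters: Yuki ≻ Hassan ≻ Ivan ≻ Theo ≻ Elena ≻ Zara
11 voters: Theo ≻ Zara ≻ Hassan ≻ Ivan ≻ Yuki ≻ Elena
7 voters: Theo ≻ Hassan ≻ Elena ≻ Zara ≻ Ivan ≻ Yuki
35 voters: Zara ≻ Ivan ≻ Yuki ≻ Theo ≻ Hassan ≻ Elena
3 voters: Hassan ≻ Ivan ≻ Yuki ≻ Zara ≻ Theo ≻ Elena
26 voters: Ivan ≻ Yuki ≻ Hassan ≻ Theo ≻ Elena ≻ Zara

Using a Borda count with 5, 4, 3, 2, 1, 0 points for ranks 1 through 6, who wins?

Ivan

Yuki: 22·5 + 11·1 + 7·0 + 35·3 + 3·3 + 26·4 = 339
Zara: 22·0 + 11·4 + 7·2 + 35·5 + 3·2 + 26·0 = 239
Elena: 22·1 + 11·0 + 7·3 + 35·0 + 3·0 + 26·1 = 69
Ivan: 22·3 + 11·2 + 7·1 + 35·4 + 3·4 + 26·5 = 377
Theo: 22·2 + 11·5 + 7·5 + 35·2 + 3·1 + 26·2 = 259
Hassan: 22·4 + 11·3 + 7·4 + 35·1 + 3·5 + 26·3 = 277
Ivan has the highest Borda score (377).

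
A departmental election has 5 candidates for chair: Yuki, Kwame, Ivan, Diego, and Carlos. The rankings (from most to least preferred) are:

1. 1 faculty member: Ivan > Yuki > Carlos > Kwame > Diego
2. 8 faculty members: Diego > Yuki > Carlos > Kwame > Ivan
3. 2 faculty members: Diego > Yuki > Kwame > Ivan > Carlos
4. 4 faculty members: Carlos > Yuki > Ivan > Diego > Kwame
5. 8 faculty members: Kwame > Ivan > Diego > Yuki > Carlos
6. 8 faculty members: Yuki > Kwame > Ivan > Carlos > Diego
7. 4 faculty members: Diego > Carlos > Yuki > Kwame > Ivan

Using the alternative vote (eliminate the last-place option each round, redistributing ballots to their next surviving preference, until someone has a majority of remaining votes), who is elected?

Round 1: Yuki 8, Kwame 8, Ivan 1, Diego 14, Carlos 4. Eliminate Ivan.
Round 2: Yuki 9, Kwame 8, Diego 14, Carlos 4. Eliminate Carlos.
Round 3: Yuki 13, Kwame 8, Diego 14. Eliminate Kwame.
Round 4: Yuki 13, Diego 22. Diego has a majority.

Diego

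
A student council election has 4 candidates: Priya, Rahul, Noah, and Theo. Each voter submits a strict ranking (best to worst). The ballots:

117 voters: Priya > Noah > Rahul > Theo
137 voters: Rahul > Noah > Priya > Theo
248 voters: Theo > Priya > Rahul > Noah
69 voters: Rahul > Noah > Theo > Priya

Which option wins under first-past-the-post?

Theo

First-place votes: Priya 117, Rahul 206, Noah 0, Theo 248.
Theo has the most first-place votes.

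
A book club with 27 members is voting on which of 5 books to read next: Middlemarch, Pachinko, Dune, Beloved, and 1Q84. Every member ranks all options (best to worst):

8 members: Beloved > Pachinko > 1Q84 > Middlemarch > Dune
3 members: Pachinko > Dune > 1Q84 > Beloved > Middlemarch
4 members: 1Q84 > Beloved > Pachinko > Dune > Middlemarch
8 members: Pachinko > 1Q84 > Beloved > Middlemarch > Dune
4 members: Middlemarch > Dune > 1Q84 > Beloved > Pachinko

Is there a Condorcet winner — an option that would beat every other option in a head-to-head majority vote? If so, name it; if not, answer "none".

none

Checking pairwise contests:
Pachinko beats Middlemarch 23–4.
Beloved beats Pachinko 16–11.
Middlemarch beats Dune 20–7.
1Q84 beats Beloved 19–8.
Pachinko beats 1Q84 19–8.
Every option loses at least one head-to-head, so there is no Condorcet winner.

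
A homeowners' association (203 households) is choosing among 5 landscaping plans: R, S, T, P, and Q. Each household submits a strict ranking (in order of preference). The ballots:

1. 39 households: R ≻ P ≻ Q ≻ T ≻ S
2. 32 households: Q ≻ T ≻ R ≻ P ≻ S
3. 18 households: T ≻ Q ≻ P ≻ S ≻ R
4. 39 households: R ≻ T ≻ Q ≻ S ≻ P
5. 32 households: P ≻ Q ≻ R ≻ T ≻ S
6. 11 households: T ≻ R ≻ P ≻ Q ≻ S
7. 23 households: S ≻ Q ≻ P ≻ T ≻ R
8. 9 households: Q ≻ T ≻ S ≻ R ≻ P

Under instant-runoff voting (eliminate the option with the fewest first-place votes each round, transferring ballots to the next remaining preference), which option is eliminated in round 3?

Round 1: R 78, S 23, T 29, P 32, Q 41. Eliminate S.
Round 2: R 78, T 29, P 32, Q 64. Eliminate T.
Round 3: R 89, P 32, Q 82. Eliminate P.

P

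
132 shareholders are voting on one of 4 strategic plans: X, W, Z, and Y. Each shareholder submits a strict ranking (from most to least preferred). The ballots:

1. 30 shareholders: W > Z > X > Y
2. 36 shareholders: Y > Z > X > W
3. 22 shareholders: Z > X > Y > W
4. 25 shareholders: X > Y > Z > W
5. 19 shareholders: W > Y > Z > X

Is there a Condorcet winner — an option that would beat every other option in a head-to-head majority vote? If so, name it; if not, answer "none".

none

Checking pairwise contests:
Z beats X 107–25.
X beats W 83–49.
Y beats Z 80–52.
X beats Y 77–55.
Every option loses at least one head-to-head, so there is no Condorcet winner.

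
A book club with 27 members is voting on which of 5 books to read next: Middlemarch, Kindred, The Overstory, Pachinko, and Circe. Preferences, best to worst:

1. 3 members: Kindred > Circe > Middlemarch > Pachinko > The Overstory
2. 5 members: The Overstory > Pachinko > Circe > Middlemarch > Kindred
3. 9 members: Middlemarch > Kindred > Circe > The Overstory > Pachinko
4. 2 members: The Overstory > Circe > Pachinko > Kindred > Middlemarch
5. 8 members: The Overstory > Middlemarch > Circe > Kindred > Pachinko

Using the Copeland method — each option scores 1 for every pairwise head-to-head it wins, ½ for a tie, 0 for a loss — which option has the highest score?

The Overstory

Middlemarch: beats Kindred, Pachinko, and Circe; loses to The Overstory → score 3.
Kindred: beats Pachinko; loses to Middlemarch, The Overstory, and Circe → score 1.
The Overstory: beats Middlemarch, Kindred, Pachinko, and Circe → score 4.
Pachinko: loses to Middlemarch, Kindred, The Overstory, and Circe → score 0.
Circe: beats Kindred and Pachinko; loses to Middlemarch and The Overstory → score 2.
The Overstory has the best pairwise record.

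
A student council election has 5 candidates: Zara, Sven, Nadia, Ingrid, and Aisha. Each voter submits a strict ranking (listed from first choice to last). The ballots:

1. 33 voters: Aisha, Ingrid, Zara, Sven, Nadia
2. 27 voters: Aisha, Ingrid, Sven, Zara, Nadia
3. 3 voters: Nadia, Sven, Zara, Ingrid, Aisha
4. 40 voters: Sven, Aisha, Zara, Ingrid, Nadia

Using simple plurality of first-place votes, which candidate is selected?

First-place votes: Zara 0, Sven 40, Nadia 3, Ingrid 0, Aisha 60.
Aisha has the most first-place votes.

Aisha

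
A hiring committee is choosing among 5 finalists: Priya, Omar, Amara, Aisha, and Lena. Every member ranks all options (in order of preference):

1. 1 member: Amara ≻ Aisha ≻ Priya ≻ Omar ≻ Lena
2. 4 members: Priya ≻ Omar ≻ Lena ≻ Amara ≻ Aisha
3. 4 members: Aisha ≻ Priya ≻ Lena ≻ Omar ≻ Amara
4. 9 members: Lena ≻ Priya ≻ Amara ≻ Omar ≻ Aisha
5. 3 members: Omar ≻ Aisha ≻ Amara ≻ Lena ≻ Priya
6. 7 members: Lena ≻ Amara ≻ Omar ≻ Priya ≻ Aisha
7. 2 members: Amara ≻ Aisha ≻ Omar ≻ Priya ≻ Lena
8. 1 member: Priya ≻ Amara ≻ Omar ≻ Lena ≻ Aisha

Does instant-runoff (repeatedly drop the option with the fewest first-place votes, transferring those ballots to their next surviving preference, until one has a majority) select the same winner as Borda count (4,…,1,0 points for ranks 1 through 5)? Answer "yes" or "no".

Instant-runoff — R1 Priya 5, Omar 3, Amara 3, Aisha 4, Lena 16 (Lena winner). Winner: Lena.
Borda — scores: Priya 70, Omar 58, Amara 64, Aisha 34, Lena 84. Winner: Lena.
The two methods agree.

yes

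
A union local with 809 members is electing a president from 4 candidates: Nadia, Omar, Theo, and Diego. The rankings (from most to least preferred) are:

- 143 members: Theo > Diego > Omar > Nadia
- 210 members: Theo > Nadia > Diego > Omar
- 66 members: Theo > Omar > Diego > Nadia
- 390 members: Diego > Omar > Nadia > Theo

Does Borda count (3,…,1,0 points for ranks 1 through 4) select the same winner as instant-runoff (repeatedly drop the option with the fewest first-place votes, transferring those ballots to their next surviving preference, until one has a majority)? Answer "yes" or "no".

no

Borda — scores: Nadia 810, Omar 1055, Theo 1257, Diego 1732. Winner: Diego.
Instant-runoff — R1 Nadia 0, Omar 0, Theo 419, Diego 390 (Theo winner). Winner: Theo.
The two methods disagree.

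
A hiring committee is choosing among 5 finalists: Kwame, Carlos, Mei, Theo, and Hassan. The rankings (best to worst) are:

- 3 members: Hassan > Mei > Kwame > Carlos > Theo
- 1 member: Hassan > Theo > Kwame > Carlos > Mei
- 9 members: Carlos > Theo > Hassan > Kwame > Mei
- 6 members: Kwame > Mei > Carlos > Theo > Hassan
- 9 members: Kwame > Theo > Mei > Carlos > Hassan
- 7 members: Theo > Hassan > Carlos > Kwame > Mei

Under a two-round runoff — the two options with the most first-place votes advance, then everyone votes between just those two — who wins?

Kwame

Round 1 first-place votes: Kwame 15, Carlos 9, Mei 0, Theo 7, Hassan 4.
Kwame and Carlos advance.
Runoff: Kwame is preferred to Carlos by 19 voters; Carlos by 16.
Kwame wins the runoff.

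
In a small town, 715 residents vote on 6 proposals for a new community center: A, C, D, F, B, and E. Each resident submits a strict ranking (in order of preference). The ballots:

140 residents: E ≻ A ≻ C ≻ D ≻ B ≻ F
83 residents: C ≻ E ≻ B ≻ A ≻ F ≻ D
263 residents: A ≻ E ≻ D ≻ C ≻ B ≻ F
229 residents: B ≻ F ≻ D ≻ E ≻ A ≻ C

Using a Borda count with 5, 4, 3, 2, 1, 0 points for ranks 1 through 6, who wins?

A: 140·4 + 83·2 + 263·5 + 229·1 = 2270
C: 140·3 + 83·5 + 263·2 + 229·0 = 1361
D: 140·2 + 83·0 + 263·3 + 229·3 = 1756
F: 140·0 + 83·1 + 263·0 + 229·4 = 999
B: 140·1 + 83·3 + 263·1 + 229·5 = 1797
E: 140·5 + 83·4 + 263·4 + 229·2 = 2542
E has the highest Borda score (2542).

E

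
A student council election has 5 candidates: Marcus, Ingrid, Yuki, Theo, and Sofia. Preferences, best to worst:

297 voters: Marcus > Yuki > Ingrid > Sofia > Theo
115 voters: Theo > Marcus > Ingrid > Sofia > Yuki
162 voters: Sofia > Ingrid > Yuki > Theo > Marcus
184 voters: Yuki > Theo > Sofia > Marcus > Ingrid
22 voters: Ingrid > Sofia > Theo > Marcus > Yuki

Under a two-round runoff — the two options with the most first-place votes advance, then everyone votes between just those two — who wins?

Round 1 first-place votes: Marcus 297, Ingrid 22, Yuki 184, Theo 115, Sofia 162.
Marcus and Yuki advance.
Runoff: Marcus is preferred to Yuki by 434 voters; Yuki by 346.
Marcus wins the runoff.

Marcus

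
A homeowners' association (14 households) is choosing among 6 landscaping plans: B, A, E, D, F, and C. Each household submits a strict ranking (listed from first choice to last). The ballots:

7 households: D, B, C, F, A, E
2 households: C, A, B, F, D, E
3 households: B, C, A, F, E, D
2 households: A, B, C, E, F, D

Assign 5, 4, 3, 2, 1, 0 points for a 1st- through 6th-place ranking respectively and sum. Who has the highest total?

B: 7·4 + 2·3 + 3·5 + 2·4 = 57
A: 7·1 + 2·4 + 3·3 + 2·5 = 34
E: 7·0 + 2·0 + 3·1 + 2·2 = 7
D: 7·5 + 2·1 + 3·0 + 2·0 = 37
F: 7·2 + 2·2 + 3·2 + 2·1 = 26
C: 7·3 + 2·5 + 3·4 + 2·3 = 49
B has the highest Borda score (57).

B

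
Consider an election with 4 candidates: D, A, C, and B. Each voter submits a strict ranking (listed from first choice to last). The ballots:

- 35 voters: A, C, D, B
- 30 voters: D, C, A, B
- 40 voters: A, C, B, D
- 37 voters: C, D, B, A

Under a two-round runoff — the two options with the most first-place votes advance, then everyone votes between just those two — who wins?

A

Round 1 first-place votes: D 30, A 75, C 37, B 0.
A and C advance.
Runoff: A is preferred to C by 75 voters; C by 67.
A wins the runoff.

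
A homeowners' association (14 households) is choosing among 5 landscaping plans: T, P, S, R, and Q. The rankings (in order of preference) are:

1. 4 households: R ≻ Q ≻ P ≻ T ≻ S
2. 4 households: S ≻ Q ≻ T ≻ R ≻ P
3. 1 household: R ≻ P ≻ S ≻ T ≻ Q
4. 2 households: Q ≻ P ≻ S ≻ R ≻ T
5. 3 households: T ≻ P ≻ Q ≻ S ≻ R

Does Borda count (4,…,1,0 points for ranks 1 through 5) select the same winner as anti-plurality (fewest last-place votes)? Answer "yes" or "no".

Borda — scores: T 25, P 26, S 25, R 26, Q 38. Winner: Q.
Anti-plurality — last-place votes: T 2, P 4, S 4, R 3, Q 1. Winner: Q.
The two methods agree.

yes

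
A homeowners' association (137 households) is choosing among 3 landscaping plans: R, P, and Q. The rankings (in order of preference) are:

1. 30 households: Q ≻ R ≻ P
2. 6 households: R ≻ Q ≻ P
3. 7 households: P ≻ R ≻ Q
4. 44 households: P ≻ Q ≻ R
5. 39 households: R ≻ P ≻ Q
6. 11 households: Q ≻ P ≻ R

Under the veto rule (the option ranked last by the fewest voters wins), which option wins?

P

Last-place votes: R 55, P 36, Q 46.
P is ranked last by the fewest voters, so P wins.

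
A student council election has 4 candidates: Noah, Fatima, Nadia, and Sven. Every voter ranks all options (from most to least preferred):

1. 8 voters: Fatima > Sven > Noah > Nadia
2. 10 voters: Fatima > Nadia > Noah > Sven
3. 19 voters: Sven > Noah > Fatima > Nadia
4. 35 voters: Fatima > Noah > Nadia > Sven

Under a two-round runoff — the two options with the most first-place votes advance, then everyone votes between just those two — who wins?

Round 1 first-place votes: Noah 0, Fatima 53, Nadia 0, Sven 19.
Fatima and Sven advance.
Runoff: Fatima is preferred to Sven by 53 voters; Sven by 19.
Fatima wins the runoff.

Fatima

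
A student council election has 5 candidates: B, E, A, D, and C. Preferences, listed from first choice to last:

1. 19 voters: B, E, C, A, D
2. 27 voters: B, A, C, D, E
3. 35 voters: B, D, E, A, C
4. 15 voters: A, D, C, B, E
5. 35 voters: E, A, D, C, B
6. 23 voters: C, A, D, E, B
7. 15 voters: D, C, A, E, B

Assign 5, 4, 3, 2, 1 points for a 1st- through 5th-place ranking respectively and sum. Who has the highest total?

B: 19·5 + 27·5 + 35·5 + 15·2 + 35·1 + 23·1 + 15·1 = 508
E: 19·4 + 27·1 + 35·3 + 15·1 + 35·5 + 23·2 + 15·2 = 474
A: 19·2 + 27·4 + 35·2 + 15·5 + 35·4 + 23·4 + 15·3 = 568
D: 19·1 + 27·2 + 35·4 + 15·4 + 35·3 + 23·3 + 15·5 = 522
C: 19·3 + 27·3 + 35·1 + 15·3 + 35·2 + 23·5 + 15·4 = 463
A has the highest Borda score (568).

A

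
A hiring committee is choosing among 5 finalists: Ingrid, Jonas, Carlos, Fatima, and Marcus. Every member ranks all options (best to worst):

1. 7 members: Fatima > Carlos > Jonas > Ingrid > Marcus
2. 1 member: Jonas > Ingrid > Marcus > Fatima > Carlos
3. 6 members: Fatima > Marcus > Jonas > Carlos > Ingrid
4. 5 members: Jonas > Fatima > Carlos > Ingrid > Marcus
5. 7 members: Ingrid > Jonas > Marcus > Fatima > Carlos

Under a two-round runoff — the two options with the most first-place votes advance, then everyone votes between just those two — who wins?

Fatima

Round 1 first-place votes: Ingrid 7, Jonas 6, Carlos 0, Fatima 13, Marcus 0.
Fatima and Ingrid advance.
Runoff: Fatima is preferred to Ingrid by 18 voters; Ingrid by 8.
Fatima wins the runoff.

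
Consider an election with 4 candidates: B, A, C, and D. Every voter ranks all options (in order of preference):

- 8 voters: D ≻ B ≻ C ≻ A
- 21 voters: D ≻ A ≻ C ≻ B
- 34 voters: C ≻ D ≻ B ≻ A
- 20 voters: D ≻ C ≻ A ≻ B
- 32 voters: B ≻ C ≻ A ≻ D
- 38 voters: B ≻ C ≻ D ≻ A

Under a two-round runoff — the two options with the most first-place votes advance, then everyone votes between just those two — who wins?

Round 1 first-place votes: B 70, A 0, C 34, D 49.
B and D advance.
Runoff: B is preferred to D by 70 voters; D by 83.
D wins the runoff.

D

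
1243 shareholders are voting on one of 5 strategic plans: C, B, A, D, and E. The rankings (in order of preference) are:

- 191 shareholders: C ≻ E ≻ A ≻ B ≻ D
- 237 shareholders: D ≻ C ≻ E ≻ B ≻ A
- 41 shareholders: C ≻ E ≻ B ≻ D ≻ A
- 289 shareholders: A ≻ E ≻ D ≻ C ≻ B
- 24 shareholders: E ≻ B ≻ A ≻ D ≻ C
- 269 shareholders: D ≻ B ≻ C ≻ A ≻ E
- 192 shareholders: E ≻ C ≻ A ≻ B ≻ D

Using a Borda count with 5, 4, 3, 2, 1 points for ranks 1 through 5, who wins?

C: 191·5 + 237·4 + 41·5 + 289·2 + 24·1 + 269·3 + 192·4 = 4285
B: 191·2 + 237·2 + 41·3 + 289·1 + 24·4 + 269·4 + 192·2 = 2824
A: 191·3 + 237·1 + 41·1 + 289·5 + 24·3 + 269·2 + 192·3 = 3482
D: 191·1 + 237·5 + 41·2 + 289·3 + 24·2 + 269·5 + 192·1 = 3910
E: 191·4 + 237·3 + 41·4 + 289·4 + 24·5 + 269·1 + 192·5 = 4144
C has the highest Borda score (4285).

C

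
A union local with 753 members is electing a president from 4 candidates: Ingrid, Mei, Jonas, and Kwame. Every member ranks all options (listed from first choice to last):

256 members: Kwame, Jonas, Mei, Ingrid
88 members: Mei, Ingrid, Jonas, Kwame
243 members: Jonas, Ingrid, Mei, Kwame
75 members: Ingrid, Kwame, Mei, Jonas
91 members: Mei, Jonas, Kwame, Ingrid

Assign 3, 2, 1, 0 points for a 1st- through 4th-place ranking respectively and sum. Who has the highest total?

Jonas

Ingrid: 256·0 + 88·2 + 243·2 + 75·3 + 91·0 = 887
Mei: 256·1 + 88·3 + 243·1 + 75·1 + 91·3 = 1111
Jonas: 256·2 + 88·1 + 243·3 + 75·0 + 91·2 = 1511
Kwame: 256·3 + 88·0 + 243·0 + 75·2 + 91·1 = 1009
Jonas has the highest Borda score (1511).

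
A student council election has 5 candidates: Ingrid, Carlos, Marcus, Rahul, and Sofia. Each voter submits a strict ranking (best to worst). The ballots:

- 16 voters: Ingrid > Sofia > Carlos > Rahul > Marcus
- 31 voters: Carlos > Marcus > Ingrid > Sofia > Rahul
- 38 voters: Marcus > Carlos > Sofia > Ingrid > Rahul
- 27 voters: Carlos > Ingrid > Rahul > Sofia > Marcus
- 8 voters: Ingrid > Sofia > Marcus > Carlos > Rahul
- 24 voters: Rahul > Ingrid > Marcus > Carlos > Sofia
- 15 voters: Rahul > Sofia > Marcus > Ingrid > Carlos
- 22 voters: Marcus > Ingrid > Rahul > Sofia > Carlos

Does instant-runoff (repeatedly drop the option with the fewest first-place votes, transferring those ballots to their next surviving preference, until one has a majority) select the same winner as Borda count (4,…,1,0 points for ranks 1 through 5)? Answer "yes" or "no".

Instant-runoff — R1 Ingrid 24, Carlos 58, Marcus 60, Rahul 39, Sofia 0 (Sofia out); R2 Ingrid 24, Carlos 58, Marcus 60, Rahul 39 (Ingrid out); R3 Carlos 74, Marcus 68, Rahul 39 (Rahul out); R4 Carlos 74, Marcus 107 (Marcus winner). Winner: Marcus.
Borda — scores: Ingrid 430, Carlos 410, Marcus 427, Rahul 270, Sofia 273. Winner: Ingrid.
The two methods disagree.

no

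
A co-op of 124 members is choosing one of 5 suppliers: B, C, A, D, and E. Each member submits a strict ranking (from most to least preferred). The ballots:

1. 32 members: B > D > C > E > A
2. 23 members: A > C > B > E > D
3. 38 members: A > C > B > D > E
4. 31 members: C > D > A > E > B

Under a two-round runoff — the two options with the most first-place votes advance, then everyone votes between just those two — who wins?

Round 1 first-place votes: B 32, C 31, A 61, D 0, E 0.
A and B advance.
Runoff: A is preferred to B by 92 voters; B by 32.
A wins the runoff.

A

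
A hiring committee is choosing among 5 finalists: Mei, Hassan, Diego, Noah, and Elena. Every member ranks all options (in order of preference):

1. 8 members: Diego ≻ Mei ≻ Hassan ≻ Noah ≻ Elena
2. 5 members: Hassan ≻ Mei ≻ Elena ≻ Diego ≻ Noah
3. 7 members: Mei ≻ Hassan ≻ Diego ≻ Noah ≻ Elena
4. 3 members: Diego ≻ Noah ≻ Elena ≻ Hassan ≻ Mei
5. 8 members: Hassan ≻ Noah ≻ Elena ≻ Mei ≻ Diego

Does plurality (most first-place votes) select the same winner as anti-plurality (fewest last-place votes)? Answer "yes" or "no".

Plurality — first-place votes: Mei 7, Hassan 13, Diego 11, Noah 0, Elena 0. Winner: Hassan.
Anti-plurality — last-place votes: Mei 3, Hassan 0, Diego 8, Noah 5, Elena 15. Winner: Hassan.
The two methods agree.

yes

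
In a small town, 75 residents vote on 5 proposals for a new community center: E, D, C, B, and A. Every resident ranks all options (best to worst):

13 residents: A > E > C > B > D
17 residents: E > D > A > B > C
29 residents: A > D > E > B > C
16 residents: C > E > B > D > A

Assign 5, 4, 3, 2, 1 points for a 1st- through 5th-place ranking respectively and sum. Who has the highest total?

E: 13·4 + 17·5 + 29·3 + 16·4 = 288
D: 13·1 + 17·4 + 29·4 + 16·2 = 229
C: 13·3 + 17·1 + 29·1 + 16·5 = 165
B: 13·2 + 17·2 + 29·2 + 16·3 = 166
A: 13·5 + 17·3 + 29·5 + 16·1 = 277
E has the highest Borda score (288).

E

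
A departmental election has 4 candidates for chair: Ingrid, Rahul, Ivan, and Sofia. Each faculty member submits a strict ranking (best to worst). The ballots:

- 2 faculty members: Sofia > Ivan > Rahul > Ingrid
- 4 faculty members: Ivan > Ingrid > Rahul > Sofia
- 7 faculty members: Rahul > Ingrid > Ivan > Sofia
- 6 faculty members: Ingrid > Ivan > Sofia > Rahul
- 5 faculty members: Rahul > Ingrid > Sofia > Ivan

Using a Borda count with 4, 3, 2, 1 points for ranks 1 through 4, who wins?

Ingrid: 2·1 + 4·3 + 7·3 + 6·4 + 5·3 = 74
Rahul: 2·2 + 4·2 + 7·4 + 6·1 + 5·4 = 66
Ivan: 2·3 + 4·4 + 7·2 + 6·3 + 5·1 = 59
Sofia: 2·4 + 4·1 + 7·1 + 6·2 + 5·2 = 41
Ingrid has the highest Borda score (74).

Ingrid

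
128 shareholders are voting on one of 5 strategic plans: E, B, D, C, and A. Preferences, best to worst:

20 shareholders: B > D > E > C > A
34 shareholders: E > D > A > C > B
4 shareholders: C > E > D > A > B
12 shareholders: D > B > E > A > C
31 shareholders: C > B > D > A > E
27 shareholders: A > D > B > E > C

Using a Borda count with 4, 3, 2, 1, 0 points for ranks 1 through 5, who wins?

D

E: 20·2 + 34·4 + 4·3 + 12·2 + 31·0 + 27·1 = 239
B: 20·4 + 34·0 + 4·0 + 12·3 + 31·3 + 27·2 = 263
D: 20·3 + 34·3 + 4·2 + 12·4 + 31·2 + 27·3 = 361
C: 20·1 + 34·1 + 4·4 + 12·0 + 31·4 + 27·0 = 194
A: 20·0 + 34·2 + 4·1 + 12·1 + 31·1 + 27·4 = 223
D has the highest Borda score (361).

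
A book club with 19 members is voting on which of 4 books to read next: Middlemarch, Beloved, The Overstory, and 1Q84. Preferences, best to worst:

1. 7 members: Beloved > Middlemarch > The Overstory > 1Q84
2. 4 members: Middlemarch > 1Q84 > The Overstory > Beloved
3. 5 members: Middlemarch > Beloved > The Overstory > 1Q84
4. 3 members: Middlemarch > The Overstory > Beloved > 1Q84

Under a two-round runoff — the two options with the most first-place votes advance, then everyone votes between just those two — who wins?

Middlemarch

Round 1 first-place votes: Middlemarch 12, Beloved 7, The Overstory 0, 1Q84 0.
Middlemarch and Beloved advance.
Runoff: Middlemarch is preferred to Beloved by 12 voters; Beloved by 7.
Middlemarch wins the runoff.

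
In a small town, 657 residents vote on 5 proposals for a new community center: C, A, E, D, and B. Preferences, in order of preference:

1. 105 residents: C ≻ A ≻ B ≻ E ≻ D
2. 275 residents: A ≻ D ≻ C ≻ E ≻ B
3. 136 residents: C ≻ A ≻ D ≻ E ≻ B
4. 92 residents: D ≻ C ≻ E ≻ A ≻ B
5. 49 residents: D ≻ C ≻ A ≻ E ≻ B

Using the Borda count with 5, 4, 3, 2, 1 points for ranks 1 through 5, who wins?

A

C: 105·5 + 275·3 + 136·5 + 92·4 + 49·4 = 2594
A: 105·4 + 275·5 + 136·4 + 92·2 + 49·3 = 2670
E: 105·2 + 275·2 + 136·2 + 92·3 + 49·2 = 1406
D: 105·1 + 275·4 + 136·3 + 92·5 + 49·5 = 2318
B: 105·3 + 275·1 + 136·1 + 92·1 + 49·1 = 867
A has the highest Borda score (2670).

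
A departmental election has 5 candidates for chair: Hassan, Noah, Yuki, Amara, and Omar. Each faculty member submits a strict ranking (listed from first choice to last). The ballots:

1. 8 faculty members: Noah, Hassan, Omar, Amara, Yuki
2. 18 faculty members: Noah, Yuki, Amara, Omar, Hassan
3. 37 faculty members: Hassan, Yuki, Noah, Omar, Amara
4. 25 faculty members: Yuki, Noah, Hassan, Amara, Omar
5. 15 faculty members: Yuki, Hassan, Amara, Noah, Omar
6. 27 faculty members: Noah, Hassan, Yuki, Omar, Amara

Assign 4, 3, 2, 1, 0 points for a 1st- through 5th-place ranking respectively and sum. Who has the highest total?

Hassan: 8·3 + 18·0 + 37·4 + 25·2 + 15·3 + 27·3 = 348
Noah: 8·4 + 18·4 + 37·2 + 25·3 + 15·1 + 27·4 = 376
Yuki: 8·0 + 18·3 + 37·3 + 25·4 + 15·4 + 27·2 = 379
Amara: 8·1 + 18·2 + 37·0 + 25·1 + 15·2 + 27·0 = 99
Omar: 8·2 + 18·1 + 37·1 + 25·0 + 15·0 + 27·1 = 98
Yuki has the highest Borda score (379).

Yuki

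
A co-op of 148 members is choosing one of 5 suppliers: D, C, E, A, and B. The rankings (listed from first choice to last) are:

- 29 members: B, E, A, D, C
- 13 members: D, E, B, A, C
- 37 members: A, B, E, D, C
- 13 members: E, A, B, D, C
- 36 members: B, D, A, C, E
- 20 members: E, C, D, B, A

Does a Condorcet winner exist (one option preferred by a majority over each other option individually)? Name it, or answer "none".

B

B vs D: 115–33 for B.
B vs C: 128–20 for B.
B vs E: 102–46 for B.
B vs A: 98–50 for B.
B beats every other option head-to-head.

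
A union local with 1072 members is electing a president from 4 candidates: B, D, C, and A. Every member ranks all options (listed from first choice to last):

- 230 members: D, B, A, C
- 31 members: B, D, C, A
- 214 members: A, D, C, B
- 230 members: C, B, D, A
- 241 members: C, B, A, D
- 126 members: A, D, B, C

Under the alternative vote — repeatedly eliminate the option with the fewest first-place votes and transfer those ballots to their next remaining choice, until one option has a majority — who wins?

A

Round 1: B 31, D 230, C 471, A 340. Eliminate B.
Round 2: D 261, C 471, A 340. Eliminate D.
Round 3: C 502, A 570. A has a majority.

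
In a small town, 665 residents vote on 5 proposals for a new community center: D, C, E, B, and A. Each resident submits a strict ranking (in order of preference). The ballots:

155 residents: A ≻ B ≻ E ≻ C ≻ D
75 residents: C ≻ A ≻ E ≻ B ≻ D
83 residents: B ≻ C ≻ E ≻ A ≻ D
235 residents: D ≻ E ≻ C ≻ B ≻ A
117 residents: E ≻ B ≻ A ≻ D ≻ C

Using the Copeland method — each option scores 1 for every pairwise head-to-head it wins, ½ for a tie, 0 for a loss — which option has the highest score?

D: beats C; loses to E, B, and A → score 1.
C: beats A; loses to D, E, and B → score 1.
E: beats D, C, B, and A → score 4.
B: beats D, C, and A; loses to E → score 3.
A: beats D; loses to C, E, and B → score 1.
E has the best pairwise record.

E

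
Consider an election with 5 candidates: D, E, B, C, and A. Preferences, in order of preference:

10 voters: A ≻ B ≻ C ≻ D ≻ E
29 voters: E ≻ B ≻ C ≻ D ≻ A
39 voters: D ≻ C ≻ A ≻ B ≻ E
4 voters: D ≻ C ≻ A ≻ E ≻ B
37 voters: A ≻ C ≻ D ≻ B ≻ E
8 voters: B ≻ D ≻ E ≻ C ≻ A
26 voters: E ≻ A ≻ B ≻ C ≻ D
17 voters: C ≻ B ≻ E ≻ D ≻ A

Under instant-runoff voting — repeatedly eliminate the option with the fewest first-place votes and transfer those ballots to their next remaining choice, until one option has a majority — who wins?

Round 1: D 43, E 55, B 8, C 17, A 47. Eliminate B.
Round 2: D 51, E 55, C 17, A 47. Eliminate C.
Round 3: D 51, E 72, A 47. Eliminate A.
Round 4: D 98, E 72. D has a majority.

D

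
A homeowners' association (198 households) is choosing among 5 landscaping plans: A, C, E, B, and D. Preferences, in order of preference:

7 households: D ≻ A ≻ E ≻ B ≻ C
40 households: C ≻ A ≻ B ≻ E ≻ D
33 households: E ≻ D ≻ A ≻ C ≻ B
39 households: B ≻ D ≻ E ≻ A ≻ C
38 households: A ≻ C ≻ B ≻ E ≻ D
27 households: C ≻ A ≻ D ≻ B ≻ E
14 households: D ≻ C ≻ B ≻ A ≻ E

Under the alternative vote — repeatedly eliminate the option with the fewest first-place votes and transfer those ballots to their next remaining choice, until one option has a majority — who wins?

Round 1: A 38, C 67, E 33, B 39, D 21. Eliminate D.
Round 2: A 45, C 81, E 33, B 39. Eliminate E.
Round 3: A 78, C 81, B 39. Eliminate B.
Round 4: A 117, C 81. A has a majority.

A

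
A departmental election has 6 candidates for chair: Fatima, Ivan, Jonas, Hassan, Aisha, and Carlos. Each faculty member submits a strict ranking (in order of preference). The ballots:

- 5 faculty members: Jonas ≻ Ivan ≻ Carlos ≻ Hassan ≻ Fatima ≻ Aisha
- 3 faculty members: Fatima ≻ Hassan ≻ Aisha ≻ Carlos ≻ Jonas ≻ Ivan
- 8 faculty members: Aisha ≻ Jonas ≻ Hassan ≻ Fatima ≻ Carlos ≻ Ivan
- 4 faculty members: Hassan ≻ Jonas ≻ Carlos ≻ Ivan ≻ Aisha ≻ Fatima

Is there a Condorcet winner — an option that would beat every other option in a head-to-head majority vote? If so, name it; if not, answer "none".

none

Checking pairwise contests:
Jonas beats Fatima 17–3.
Fatima beats Ivan 11–9.
Aisha beats Jonas 11–9.
Jonas beats Hassan 13–7.
Hassan beats Aisha 12–8.
Fatima beats Carlos 11–9.
Every option loses at least one head-to-head, so there is no Condorcet winner.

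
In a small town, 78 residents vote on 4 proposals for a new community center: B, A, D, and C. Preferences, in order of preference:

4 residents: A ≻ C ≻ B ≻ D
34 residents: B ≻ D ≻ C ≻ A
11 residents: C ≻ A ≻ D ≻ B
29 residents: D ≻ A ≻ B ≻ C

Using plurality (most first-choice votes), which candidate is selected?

B

First-place votes: B 34, A 4, D 29, C 11.
B has the most first-place votes.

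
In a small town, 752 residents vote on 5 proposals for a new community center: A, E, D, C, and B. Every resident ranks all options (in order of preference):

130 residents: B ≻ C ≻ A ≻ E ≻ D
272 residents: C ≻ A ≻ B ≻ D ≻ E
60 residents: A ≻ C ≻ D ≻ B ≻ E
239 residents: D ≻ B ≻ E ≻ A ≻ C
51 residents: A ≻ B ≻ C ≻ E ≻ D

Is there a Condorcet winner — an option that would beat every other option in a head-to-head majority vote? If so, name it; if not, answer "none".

Checking pairwise contests:
C beats A 402–350.
A beats E 513–239.
A beats D 513–239.
B beats C 420–332.
A beats B 383–369.
Every option loses at least one head-to-head, so there is no Condorcet winner.

none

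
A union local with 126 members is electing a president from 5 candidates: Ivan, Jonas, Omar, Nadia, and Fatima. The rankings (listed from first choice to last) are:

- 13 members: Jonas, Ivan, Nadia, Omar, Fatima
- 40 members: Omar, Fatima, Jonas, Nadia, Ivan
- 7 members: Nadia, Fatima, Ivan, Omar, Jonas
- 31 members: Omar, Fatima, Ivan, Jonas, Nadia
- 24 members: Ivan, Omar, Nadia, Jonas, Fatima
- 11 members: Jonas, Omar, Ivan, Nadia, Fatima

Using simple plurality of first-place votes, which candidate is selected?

First-place votes: Ivan 24, Jonas 24, Omar 71, Nadia 7, Fatima 0.
Omar has the most first-place votes.

Omar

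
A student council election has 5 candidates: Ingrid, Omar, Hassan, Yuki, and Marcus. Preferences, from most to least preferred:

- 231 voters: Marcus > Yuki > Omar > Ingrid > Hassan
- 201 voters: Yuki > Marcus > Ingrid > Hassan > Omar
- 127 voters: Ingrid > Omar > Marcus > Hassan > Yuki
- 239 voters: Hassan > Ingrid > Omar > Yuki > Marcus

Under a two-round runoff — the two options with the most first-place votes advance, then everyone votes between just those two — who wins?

Round 1 first-place votes: Ingrid 127, Omar 0, Hassan 239, Yuki 201, Marcus 231.
Hassan and Marcus advance.
Runoff: Hassan is preferred to Marcus by 239 voters; Marcus by 559.
Marcus wins the runoff.

Marcus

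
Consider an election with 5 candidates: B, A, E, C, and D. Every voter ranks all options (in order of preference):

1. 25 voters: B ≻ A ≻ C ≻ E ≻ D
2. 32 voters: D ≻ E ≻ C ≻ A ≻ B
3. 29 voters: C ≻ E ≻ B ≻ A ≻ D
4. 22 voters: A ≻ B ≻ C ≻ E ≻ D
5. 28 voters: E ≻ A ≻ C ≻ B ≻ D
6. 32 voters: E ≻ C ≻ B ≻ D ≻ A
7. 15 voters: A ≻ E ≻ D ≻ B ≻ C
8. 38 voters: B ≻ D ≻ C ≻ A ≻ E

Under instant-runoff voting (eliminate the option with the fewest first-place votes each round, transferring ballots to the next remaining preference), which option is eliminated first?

C

Round 1: B 63, A 37, E 60, C 29, D 32. Eliminate C.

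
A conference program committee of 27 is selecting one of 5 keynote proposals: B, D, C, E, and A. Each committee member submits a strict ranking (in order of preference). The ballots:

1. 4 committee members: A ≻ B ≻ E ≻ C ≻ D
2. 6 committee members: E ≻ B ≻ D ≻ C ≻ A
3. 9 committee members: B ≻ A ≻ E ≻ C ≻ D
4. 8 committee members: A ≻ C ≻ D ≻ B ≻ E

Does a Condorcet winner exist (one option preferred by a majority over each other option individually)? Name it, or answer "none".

B vs D: 19–8 for B.
B vs C: 19–8 for B.
B vs E: 21–6 for B.
B vs A: 15–12 for B.
B beats every other option head-to-head.

B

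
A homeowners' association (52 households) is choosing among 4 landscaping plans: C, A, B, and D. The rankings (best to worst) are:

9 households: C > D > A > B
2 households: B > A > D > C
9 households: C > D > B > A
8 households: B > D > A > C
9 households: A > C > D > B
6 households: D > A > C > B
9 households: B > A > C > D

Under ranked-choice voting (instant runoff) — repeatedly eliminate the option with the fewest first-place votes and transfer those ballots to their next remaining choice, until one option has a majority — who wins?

C

Round 1: C 18, A 9, B 19, D 6. Eliminate D.
Round 2: C 18, A 15, B 19. Eliminate A.
Round 3: C 33, B 19. C has a majority.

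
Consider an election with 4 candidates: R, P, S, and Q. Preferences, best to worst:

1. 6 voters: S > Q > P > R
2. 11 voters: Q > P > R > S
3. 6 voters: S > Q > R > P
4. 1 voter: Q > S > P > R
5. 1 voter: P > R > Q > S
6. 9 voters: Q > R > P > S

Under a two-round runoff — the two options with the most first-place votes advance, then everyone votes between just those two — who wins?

Q

Round 1 first-place votes: R 0, P 1, S 12, Q 21.
Q and S advance.
Runoff: Q is preferred to S by 22 voters; S by 12.
Q wins the runoff.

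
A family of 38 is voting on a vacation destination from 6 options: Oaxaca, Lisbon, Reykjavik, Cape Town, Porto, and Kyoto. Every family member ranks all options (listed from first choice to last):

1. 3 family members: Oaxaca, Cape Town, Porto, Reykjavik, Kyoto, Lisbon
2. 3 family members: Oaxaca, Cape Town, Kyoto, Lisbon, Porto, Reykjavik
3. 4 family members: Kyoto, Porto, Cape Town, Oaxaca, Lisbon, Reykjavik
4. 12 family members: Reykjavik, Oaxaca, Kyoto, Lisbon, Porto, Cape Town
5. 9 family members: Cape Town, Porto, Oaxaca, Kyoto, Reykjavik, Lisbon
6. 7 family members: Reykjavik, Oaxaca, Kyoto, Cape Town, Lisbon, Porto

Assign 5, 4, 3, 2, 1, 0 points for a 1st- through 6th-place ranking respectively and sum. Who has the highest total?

Oaxaca: 3·5 + 3·5 + 4·2 + 12·4 + 9·3 + 7·4 = 141
Lisbon: 3·0 + 3·2 + 4·1 + 12·2 + 9·0 + 7·1 = 41
Reykjavik: 3·2 + 3·0 + 4·0 + 12·5 + 9·1 + 7·5 = 110
Cape Town: 3·4 + 3·4 + 4·3 + 12·0 + 9·5 + 7·2 = 95
Porto: 3·3 + 3·1 + 4·4 + 12·1 + 9·4 + 7·0 = 76
Kyoto: 3·1 + 3·3 + 4·5 + 12·3 + 9·2 + 7·3 = 107
Oaxaca has the highest Borda score (141).

Oaxaca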